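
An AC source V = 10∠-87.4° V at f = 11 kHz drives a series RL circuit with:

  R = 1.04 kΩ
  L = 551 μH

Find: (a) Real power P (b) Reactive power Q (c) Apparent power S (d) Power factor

Step 1 — Angular frequency: ω = 2π·f = 2π·1.1e+04 = 6.912e+04 rad/s.
Step 2 — Component impedances:
  R: Z = R = 1040 Ω
  L: Z = jωL = j·6.912e+04·0.000551 = 0 + j38.08 Ω
Step 3 — Series combination: Z_total = R + L = 1040 + j38.08 Ω = 1041∠2.1° Ω.
Step 4 — Source phasor: V = 10∠-87.4° V = 0.4536 - j9.99 V.
Step 5 — Current: I = V / Z = 8.434e-05 - j0.009609 A = 0.009609∠-89.5° A.
Step 6 — Complex power: S = V·I* = 0.09603 + j0.003516 VA.
Step 7 — Real power: P = Re(S) = 0.09603 W.
Step 8 — Reactive power: Q = Im(S) = 0.003516 VAR.
Step 9 — Apparent power: |S| = 0.09609 VA.
Step 10 — Power factor: PF = P/|S| = 0.9993 (lagging).

(a) P = 0.09603 W  (b) Q = 0.003516 VAR  (c) S = 0.09609 VA  (d) PF = 0.9993 (lagging)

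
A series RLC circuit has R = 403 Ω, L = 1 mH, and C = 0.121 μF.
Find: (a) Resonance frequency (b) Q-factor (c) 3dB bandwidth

Step 1 — Resonance: ω₀ = 1/√(LC) = 1/√(0.001·1.21e-07) = 9.091e+04 rad/s.
Step 2 — f₀ = ω₀/(2π) = 1.447e+04 Hz.
Step 3 — Series Q: Q = ω₀L/R = 9.091e+04·0.001/403 = 0.2256.
Step 4 — Bandwidth: Δω = ω₀/Q = 4.03e+05 rad/s; BW = Δω/(2π) = 6.414e+04 Hz.

(a) f₀ = 1.447e+04 Hz  (b) Q = 0.2256  (c) BW = 6.414e+04 Hz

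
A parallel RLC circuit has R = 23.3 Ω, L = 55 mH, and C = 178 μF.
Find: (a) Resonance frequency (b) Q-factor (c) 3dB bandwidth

Step 1 — Resonance: ω₀ = 1/√(LC) = 1/√(0.055·0.000178) = 319.6 rad/s.
Step 2 — f₀ = ω₀/(2π) = 50.87 Hz.
Step 3 — Parallel Q: Q = R/(ω₀L) = 23.3/(319.6·0.055) = 1.326.
Step 4 — Bandwidth: Δω = ω₀/Q = 241.1 rad/s; BW = Δω/(2π) = 38.37 Hz.

(a) f₀ = 50.87 Hz  (b) Q = 1.326  (c) BW = 38.37 Hz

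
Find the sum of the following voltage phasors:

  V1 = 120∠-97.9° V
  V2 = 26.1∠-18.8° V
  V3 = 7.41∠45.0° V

Step 1 — Convert each phasor to rectangular form:
  V1 = 120·(cos(-97.9°) + j·sin(-97.9°)) = -16.49 - j118.9 V
  V2 = 26.1·(cos(-18.8°) + j·sin(-18.8°)) = 24.71 - j8.411 V
  V3 = 7.41·(cos(45.0°) + j·sin(45.0°)) = 5.24 + j5.24 V
Step 2 — Sum components: V_total = 13.45 - j122 V.
Step 3 — Convert to polar: |V_total| = 122.8 V, ∠V_total = -83.7°.

V_total = 122.8∠-83.7° V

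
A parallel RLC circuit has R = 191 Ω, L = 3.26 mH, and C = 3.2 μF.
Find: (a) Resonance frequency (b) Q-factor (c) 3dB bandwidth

Step 1 — Resonance: ω₀ = 1/√(LC) = 1/√(0.00326·3.2e-06) = 9791 rad/s.
Step 2 — f₀ = ω₀/(2π) = 1558 Hz.
Step 3 — Parallel Q: Q = R/(ω₀L) = 191/(9791·0.00326) = 5.984.
Step 4 — Bandwidth: Δω = ω₀/Q = 1636 rad/s; BW = Δω/(2π) = 260.4 Hz.

(a) f₀ = 1558 Hz  (b) Q = 5.984  (c) BW = 260.4 Hz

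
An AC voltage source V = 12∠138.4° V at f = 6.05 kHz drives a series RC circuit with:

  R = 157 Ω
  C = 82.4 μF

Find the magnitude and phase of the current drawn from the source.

Step 1 — Angular frequency: ω = 2π·f = 2π·6050 = 3.801e+04 rad/s.
Step 2 — Component impedances:
  R: Z = R = 157 Ω
  C: Z = 1/(jωC) = -j/(ω·C) = 0 - j0.3193 Ω
Step 3 — Series combination: Z_total = R + C = 157 - j0.3193 Ω = 157∠-0.1° Ω.
Step 4 — Source phasor: V = 12∠138.4° V = -8.974 + j7.967 V.
Step 5 — Ohm's law: I = V / Z_total = (-8.974 + j7.967) / (157 - j0.3193) = -0.05726 + j0.05063 A.
Step 6 — Convert to polar: |I| = 0.07643 A, ∠I = 138.5°.

I = 0.07643∠138.5° A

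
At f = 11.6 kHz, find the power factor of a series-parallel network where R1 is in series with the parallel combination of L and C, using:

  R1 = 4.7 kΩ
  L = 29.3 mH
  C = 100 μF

Step 1 — Angular frequency: ω = 2π·f = 2π·1.16e+04 = 7.288e+04 rad/s.
Step 2 — Component impedances:
  R1: Z = R = 4700 Ω
  L: Z = jωL = j·7.288e+04·0.0293 = 0 + j2136 Ω
  C: Z = 1/(jωC) = -j/(ω·C) = 0 - j0.1372 Ω
Step 3 — Parallel branch: L || C = 1/(1/L + 1/C) = 0 - j0.1372 Ω.
Step 4 — Series with R1: Z_total = R1 + (L || C) = 4700 - j0.1372 Ω = 4700∠-0.0° Ω.
Step 5 — Power factor: PF = cos(φ) = Re(Z)/|Z| = 4700/4700 = 1.
Step 6 — Type: Im(Z) = -0.1372 ⇒ leading (phase φ = -0.0°).

PF = 1 (leading, φ = -0.0°)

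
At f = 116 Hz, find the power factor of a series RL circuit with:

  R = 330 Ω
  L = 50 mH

Step 1 — Angular frequency: ω = 2π·f = 2π·116 = 728.8 rad/s.
Step 2 — Component impedances:
  R: Z = R = 330 Ω
  L: Z = jωL = j·728.8·0.05 = 0 + j36.44 Ω
Step 3 — Series combination: Z_total = R + L = 330 + j36.44 Ω = 332∠6.3° Ω.
Step 4 — Power factor: PF = cos(φ) = Re(Z)/|Z| = 330/332 = 0.994.
Step 5 — Type: Im(Z) = 36.44 ⇒ lagging (phase φ = 6.3°).

PF = 0.994 (lagging, φ = 6.3°)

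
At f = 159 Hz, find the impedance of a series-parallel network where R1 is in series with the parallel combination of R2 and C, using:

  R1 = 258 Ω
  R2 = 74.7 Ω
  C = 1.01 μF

Step 1 — Angular frequency: ω = 2π·f = 2π·159 = 999 rad/s.
Step 2 — Component impedances:
  R1: Z = R = 258 Ω
  R2: Z = R = 74.7 Ω
  C: Z = 1/(jωC) = -j/(ω·C) = 0 - j991.1 Ω
Step 3 — Parallel branch: R2 || C = 1/(1/R2 + 1/C) = 74.28 - j5.599 Ω.
Step 4 — Series with R1: Z_total = R1 + (R2 || C) = 332.3 - j5.599 Ω = 332.3∠-1.0° Ω.

Z = 332.3 - j5.599 Ω = 332.3∠-1.0° Ω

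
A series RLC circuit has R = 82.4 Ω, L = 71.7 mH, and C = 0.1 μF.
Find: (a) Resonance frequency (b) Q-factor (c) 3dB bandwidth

Step 1 — Resonance: ω₀ = 1/√(LC) = 1/√(0.0717·1e-07) = 1.181e+04 rad/s.
Step 2 — f₀ = ω₀/(2π) = 1880 Hz.
Step 3 — Series Q: Q = ω₀L/R = 1.181e+04·0.0717/82.4 = 10.28.
Step 4 — Bandwidth: Δω = ω₀/Q = 1149 rad/s; BW = Δω/(2π) = 182.9 Hz.

(a) f₀ = 1880 Hz  (b) Q = 10.28  (c) BW = 182.9 Hz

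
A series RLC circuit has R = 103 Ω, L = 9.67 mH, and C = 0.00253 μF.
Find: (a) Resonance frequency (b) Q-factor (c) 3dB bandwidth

Step 1 — Resonance condition Im(Z)=0 gives ω₀ = 1/√(LC).
Step 2 — ω₀ = 1/√(0.00967·2.53e-09) = 2.022e+05 rad/s.
Step 3 — f₀ = ω₀/(2π) = 3.218e+04 Hz.
Step 4 — Series Q: Q = ω₀L/R = 2.022e+05·0.00967/103 = 18.98.
Step 5 — 3dB bandwidth: Δω = ω₀/Q = 1.065e+04 rad/s; BW = Δω/(2π) = 1695 Hz.

(a) f₀ = 3.218e+04 Hz  (b) Q = 18.98  (c) BW = 1695 Hz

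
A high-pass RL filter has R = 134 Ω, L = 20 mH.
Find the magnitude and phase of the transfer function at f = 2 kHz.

Step 1 — Angular frequency: ω = 2π·2000 = 1.257e+04 rad/s.
Step 2 — Transfer function: H(jω) = jωL/(R + jωL).
Step 3 — Numerator jωL = j·251.3; denominator R + jωL = 134 + j251.3.
Step 4 — H = 0.7787 + j0.4152.
Step 5 — Magnitude: |H| = 0.8824 (-1.1 dB); phase: φ = 28.1°.

|H| = 0.8824 (-1.1 dB), φ = 28.1°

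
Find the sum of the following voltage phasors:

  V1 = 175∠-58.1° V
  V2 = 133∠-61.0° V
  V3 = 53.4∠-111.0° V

Step 1 — Convert each phasor to rectangular form:
  V1 = 175·(cos(-58.1°) + j·sin(-58.1°)) = 92.48 - j148.6 V
  V2 = 133·(cos(-61.0°) + j·sin(-61.0°)) = 64.48 - j116.3 V
  V3 = 53.4·(cos(-111.0°) + j·sin(-111.0°)) = -19.14 - j49.85 V
Step 2 — Sum components: V_total = 137.8 - j314.7 V.
Step 3 — Convert to polar: |V_total| = 343.6 V, ∠V_total = -66.4°.

V_total = 343.6∠-66.4° V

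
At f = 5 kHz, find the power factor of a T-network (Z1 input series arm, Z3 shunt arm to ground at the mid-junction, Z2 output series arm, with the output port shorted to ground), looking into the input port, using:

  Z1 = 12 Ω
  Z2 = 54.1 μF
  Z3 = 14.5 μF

Step 1 — Angular frequency: ω = 2π·f = 2π·5000 = 3.142e+04 rad/s.
Step 2 — Component impedances:
  Z1: Z = R = 12 Ω
  Z2: Z = 1/(jωC) = -j/(ω·C) = 0 - j0.5884 Ω
  Z3: Z = 1/(jωC) = -j/(ω·C) = 0 - j2.195 Ω
Step 3 — With the output port shorted to ground, the output series arm Z2 runs from the junction to ground; the shunt arm Z3 also runs from the junction to ground. They appear in parallel: Z3 || Z2 = 0 - j0.464 Ω.
Step 4 — Series with input arm Z1: Z_in = Z1 + (Z3 || Z2) = 12 - j0.464 Ω = 12.01∠-2.2° Ω.
Step 5 — Power factor: PF = cos(φ) = Re(Z)/|Z| = 12/12.009 = 0.9993.
Step 6 — Type: Im(Z) = -0.464 ⇒ leading (phase φ = -2.2°).

PF = 0.9993 (leading, φ = -2.2°)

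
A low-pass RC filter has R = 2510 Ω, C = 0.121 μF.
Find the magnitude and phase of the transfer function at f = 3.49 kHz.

Step 1 — Angular frequency: ω = 2π·3490 = 2.193e+04 rad/s.
Step 2 — Transfer function: H(jω) = 1/(1 + jωRC).
Step 3 — Denominator: 1 + jωRC = 1 + j·2.193e+04·2510·1.21e-07 = 1 + j6.66.
Step 4 — H = 0.02205 - j0.1468.
Step 5 — Magnitude: |H| = 0.1485 (-16.6 dB); phase: φ = -81.5°.

|H| = 0.1485 (-16.6 dB), φ = -81.5°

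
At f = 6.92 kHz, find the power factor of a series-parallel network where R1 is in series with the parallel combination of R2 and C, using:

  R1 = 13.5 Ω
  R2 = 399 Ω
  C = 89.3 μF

Step 1 — Angular frequency: ω = 2π·f = 2π·6920 = 4.348e+04 rad/s.
Step 2 — Component impedances:
  R1: Z = R = 13.5 Ω
  R2: Z = R = 399 Ω
  C: Z = 1/(jωC) = -j/(ω·C) = 0 - j0.2576 Ω
Step 3 — Parallel branch: R2 || C = 1/(1/R2 + 1/C) = 0.0001662 - j0.2576 Ω.
Step 4 — Series with R1: Z_total = R1 + (R2 || C) = 13.5 - j0.2576 Ω = 13.5∠-1.1° Ω.
Step 5 — Power factor: PF = cos(φ) = Re(Z)/|Z| = 13.5/13.503 = 0.9998.
Step 6 — Type: Im(Z) = -0.2576 ⇒ leading (phase φ = -1.1°).

PF = 0.9998 (leading, φ = -1.1°)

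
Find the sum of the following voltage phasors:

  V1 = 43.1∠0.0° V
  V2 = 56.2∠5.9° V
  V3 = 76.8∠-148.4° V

Step 1 — Convert each phasor to rectangular form:
  V1 = 43.1·(cos(0.0°) + j·sin(0.0°)) = 43.1 V
  V2 = 56.2·(cos(5.9°) + j·sin(5.9°)) = 55.9 + j5.777 V
  V3 = 76.8·(cos(-148.4°) + j·sin(-148.4°)) = -65.41 - j40.24 V
Step 2 — Sum components: V_total = 33.59 - j34.47 V.
Step 3 — Convert to polar: |V_total| = 48.13 V, ∠V_total = -45.7°.

V_total = 48.13∠-45.7° V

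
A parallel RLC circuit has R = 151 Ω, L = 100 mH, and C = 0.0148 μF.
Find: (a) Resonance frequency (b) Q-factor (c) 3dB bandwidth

Step 1 — Resonance: ω₀ = 1/√(LC) = 1/√(0.1·1.48e-08) = 2.599e+04 rad/s.
Step 2 — f₀ = ω₀/(2π) = 4137 Hz.
Step 3 — Parallel Q: Q = R/(ω₀L) = 151/(2.599e+04·0.1) = 0.05809.
Step 4 — Bandwidth: Δω = ω₀/Q = 4.475e+05 rad/s; BW = Δω/(2π) = 7.122e+04 Hz.

(a) f₀ = 4137 Hz  (b) Q = 0.05809  (c) BW = 7.122e+04 Hz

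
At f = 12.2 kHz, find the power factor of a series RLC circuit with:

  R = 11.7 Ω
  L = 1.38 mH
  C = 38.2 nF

Step 1 — Angular frequency: ω = 2π·f = 2π·1.22e+04 = 7.665e+04 rad/s.
Step 2 — Component impedances:
  R: Z = R = 11.7 Ω
  L: Z = jωL = j·7.665e+04·0.00138 = 0 + j105.8 Ω
  C: Z = 1/(jωC) = -j/(ω·C) = 0 - j341.5 Ω
Step 3 — Series combination: Z_total = R + L + C = 11.7 - j235.7 Ω = 236∠-87.2° Ω.
Step 4 — Power factor: PF = cos(φ) = Re(Z)/|Z| = 11.7/236.01 = 0.04957.
Step 5 — Type: Im(Z) = -235.7 ⇒ leading (phase φ = -87.2°).

PF = 0.04957 (leading, φ = -87.2°)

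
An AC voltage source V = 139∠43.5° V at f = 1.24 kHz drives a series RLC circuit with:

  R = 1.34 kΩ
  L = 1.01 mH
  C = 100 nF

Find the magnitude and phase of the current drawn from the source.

Step 1 — Angular frequency: ω = 2π·f = 2π·1240 = 7791 rad/s.
Step 2 — Component impedances:
  R: Z = R = 1340 Ω
  L: Z = jωL = j·7791·0.00101 = 0 + j7.869 Ω
  C: Z = 1/(jωC) = -j/(ω·C) = 0 - j1284 Ω
Step 3 — Series combination: Z_total = R + L + C = 1340 - j1276 Ω = 1850∠-43.6° Ω.
Step 4 — Source phasor: V = 139∠43.5° V = 100.8 + j95.68 V.
Step 5 — Ohm's law: I = V / Z_total = (100.8 + j95.68) / (1340 - j1276) = 0.003814 + j0.07503 A.
Step 6 — Convert to polar: |I| = 0.07513 A, ∠I = 87.1°.

I = 0.07513∠87.1° A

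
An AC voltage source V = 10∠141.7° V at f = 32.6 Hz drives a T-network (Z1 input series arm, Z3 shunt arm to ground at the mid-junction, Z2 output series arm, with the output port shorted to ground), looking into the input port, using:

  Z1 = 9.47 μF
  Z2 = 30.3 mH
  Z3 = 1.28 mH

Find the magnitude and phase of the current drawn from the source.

Step 1 — Angular frequency: ω = 2π·f = 2π·32.6 = 204.8 rad/s.
Step 2 — Component impedances:
  Z1: Z = 1/(jωC) = -j/(ω·C) = 0 - j515.5 Ω
  Z2: Z = jωL = j·204.8·0.0303 = 0 + j6.206 Ω
  Z3: Z = jωL = j·204.8·0.00128 = 0 + j0.2622 Ω
Step 3 — With the output port shorted to ground, the output series arm Z2 runs from the junction to ground; the shunt arm Z3 also runs from the junction to ground. They appear in parallel: Z3 || Z2 = 0 + j0.2516 Ω.
Step 4 — Series with input arm Z1: Z_in = Z1 + (Z3 || Z2) = 0 - j515.3 Ω = 515.3∠-90.0° Ω.
Step 5 — Source phasor: V = 10∠141.7° V = -7.848 + j6.198 V.
Step 6 — Ohm's law: I = V / Z_total = (-7.848 + j6.198) / (0 - j515.3) = -0.01203 - j0.01523 A.
Step 7 — Convert to polar: |I| = 0.01941 A, ∠I = -128.3°.

I = 0.01941∠-128.3° A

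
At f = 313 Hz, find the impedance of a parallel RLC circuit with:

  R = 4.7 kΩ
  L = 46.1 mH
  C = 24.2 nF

Step 1 — Angular frequency: ω = 2π·f = 2π·313 = 1967 rad/s.
Step 2 — Component impedances:
  R: Z = R = 4700 Ω
  L: Z = jωL = j·1967·0.0461 = 0 + j90.66 Ω
  C: Z = 1/(jωC) = -j/(ω·C) = 0 - j2.101e+04 Ω
Step 3 — Parallel combination: 1/Z_total = 1/R + 1/L + 1/C; Z_total = 1.763 + j91.02 Ω = 91.04∠88.9° Ω.

Z = 1.763 + j91.02 Ω = 91.04∠88.9° Ω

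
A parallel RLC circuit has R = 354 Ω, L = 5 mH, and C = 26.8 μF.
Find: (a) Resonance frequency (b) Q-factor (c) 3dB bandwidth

Step 1 — Resonance: ω₀ = 1/√(LC) = 1/√(0.005·2.68e-05) = 2732 rad/s.
Step 2 — f₀ = ω₀/(2π) = 434.8 Hz.
Step 3 — Parallel Q: Q = R/(ω₀L) = 354/(2732·0.005) = 25.92.
Step 4 — Bandwidth: Δω = ω₀/Q = 105.4 rad/s; BW = Δω/(2π) = 16.78 Hz.

(a) f₀ = 434.8 Hz  (b) Q = 25.92  (c) BW = 16.78 Hz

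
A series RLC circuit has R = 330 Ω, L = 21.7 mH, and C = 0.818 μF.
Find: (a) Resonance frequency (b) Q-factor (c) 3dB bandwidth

Step 1 — Resonance: ω₀ = 1/√(LC) = 1/√(0.0217·8.18e-07) = 7506 rad/s.
Step 2 — f₀ = ω₀/(2π) = 1195 Hz.
Step 3 — Series Q: Q = ω₀L/R = 7506·0.0217/330 = 0.4936.
Step 4 — Bandwidth: Δω = ω₀/Q = 1.521e+04 rad/s; BW = Δω/(2π) = 2420 Hz.

(a) f₀ = 1195 Hz  (b) Q = 0.4936  (c) BW = 2420 Hz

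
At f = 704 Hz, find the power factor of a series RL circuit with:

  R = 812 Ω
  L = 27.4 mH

Step 1 — Angular frequency: ω = 2π·f = 2π·704 = 4423 rad/s.
Step 2 — Component impedances:
  R: Z = R = 812 Ω
  L: Z = jωL = j·4423·0.0274 = 0 + j121.2 Ω
Step 3 — Series combination: Z_total = R + L = 812 + j121.2 Ω = 821∠8.5° Ω.
Step 4 — Power factor: PF = cos(φ) = Re(Z)/|Z| = 812/821 = 0.989.
Step 5 — Type: Im(Z) = 121.2 ⇒ lagging (phase φ = 8.5°).

PF = 0.989 (lagging, φ = 8.5°)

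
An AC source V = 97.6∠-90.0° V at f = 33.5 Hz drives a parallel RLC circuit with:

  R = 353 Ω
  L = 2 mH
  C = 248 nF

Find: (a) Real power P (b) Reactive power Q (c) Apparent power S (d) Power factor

Step 1 — Angular frequency: ω = 2π·f = 2π·33.5 = 210.5 rad/s.
Step 2 — Component impedances:
  R: Z = R = 353 Ω
  L: Z = jωL = j·210.5·0.002 = 0 + j0.421 Ω
  C: Z = 1/(jωC) = -j/(ω·C) = 0 - j1.916e+04 Ω
Step 3 — Parallel combination: 1/Z_total = 1/R + 1/L + 1/C; Z_total = 0.0005021 + j0.421 Ω = 0.421∠89.9° Ω.
Step 4 — Source phasor: V = 97.6∠-90.0° V = 0 - j97.6 V.
Step 5 — Current: I = V / Z = -231.8 - j0.2765 A = 231.8∠-179.9° A.
Step 6 — Complex power: S = V·I* = 26.99 + j2.263e+04 VA.
Step 7 — Real power: P = Re(S) = 26.99 W.
Step 8 — Reactive power: Q = Im(S) = 2.263e+04 VAR.
Step 9 — Apparent power: |S| = 2.263e+04 VA.
Step 10 — Power factor: PF = P/|S| = 0.001193 (lagging).

(a) P = 26.99 W  (b) Q = 2.263e+04 VAR  (c) S = 2.263e+04 VA  (d) PF = 0.001193 (lagging)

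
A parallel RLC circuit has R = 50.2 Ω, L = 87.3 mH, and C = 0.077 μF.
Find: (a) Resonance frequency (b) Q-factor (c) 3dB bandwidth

Step 1 — Resonance: ω₀ = 1/√(LC) = 1/√(0.0873·7.7e-08) = 1.22e+04 rad/s.
Step 2 — f₀ = ω₀/(2π) = 1941 Hz.
Step 3 — Parallel Q: Q = R/(ω₀L) = 50.2/(1.22e+04·0.0873) = 0.04715.
Step 4 — Bandwidth: Δω = ω₀/Q = 2.587e+05 rad/s; BW = Δω/(2π) = 4.117e+04 Hz.

(a) f₀ = 1941 Hz  (b) Q = 0.04715  (c) BW = 4.117e+04 Hz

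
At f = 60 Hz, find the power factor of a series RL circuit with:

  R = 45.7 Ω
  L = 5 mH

Step 1 — Angular frequency: ω = 2π·f = 2π·60 = 377 rad/s.
Step 2 — Component impedances:
  R: Z = R = 45.7 Ω
  L: Z = jωL = j·377·0.005 = 0 + j1.885 Ω
Step 3 — Series combination: Z_total = R + L = 45.7 + j1.885 Ω = 45.74∠2.4° Ω.
Step 4 — Power factor: PF = cos(φ) = Re(Z)/|Z| = 45.7/45.73886 = 0.9992.
Step 5 — Type: Im(Z) = 1.885 ⇒ lagging (phase φ = 2.4°).

PF = 0.9992 (lagging, φ = 2.4°)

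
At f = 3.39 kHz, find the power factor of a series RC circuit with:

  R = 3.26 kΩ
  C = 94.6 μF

Step 1 — Angular frequency: ω = 2π·f = 2π·3390 = 2.13e+04 rad/s.
Step 2 — Component impedances:
  R: Z = R = 3260 Ω
  C: Z = 1/(jωC) = -j/(ω·C) = 0 - j0.4963 Ω
Step 3 — Series combination: Z_total = R + C = 3260 - j0.4963 Ω = 3260∠-0.0° Ω.
Step 4 — Power factor: PF = cos(φ) = Re(Z)/|Z| = 3260/3260 = 1.
Step 5 — Type: Im(Z) = -0.4963 ⇒ leading (phase φ = -0.0°).

PF = 1 (leading, φ = -0.0°)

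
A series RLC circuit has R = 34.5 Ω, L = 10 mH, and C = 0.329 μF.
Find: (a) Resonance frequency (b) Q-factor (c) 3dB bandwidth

Step 1 — Resonance: ω₀ = 1/√(LC) = 1/√(0.01·3.29e-07) = 1.743e+04 rad/s.
Step 2 — f₀ = ω₀/(2π) = 2775 Hz.
Step 3 — Series Q: Q = ω₀L/R = 1.743e+04·0.01/34.5 = 5.053.
Step 4 — Bandwidth: Δω = ω₀/Q = 3450 rad/s; BW = Δω/(2π) = 549.1 Hz.

(a) f₀ = 2775 Hz  (b) Q = 5.053  (c) BW = 549.1 Hz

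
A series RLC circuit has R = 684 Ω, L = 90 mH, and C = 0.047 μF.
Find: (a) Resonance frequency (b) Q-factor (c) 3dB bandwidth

Step 1 — Resonance: ω₀ = 1/√(LC) = 1/√(0.09·4.7e-08) = 1.538e+04 rad/s.
Step 2 — f₀ = ω₀/(2π) = 2447 Hz.
Step 3 — Series Q: Q = ω₀L/R = 1.538e+04·0.09/684 = 2.023.
Step 4 — Bandwidth: Δω = ω₀/Q = 7600 rad/s; BW = Δω/(2π) = 1210 Hz.

(a) f₀ = 2447 Hz  (b) Q = 2.023  (c) BW = 1210 Hz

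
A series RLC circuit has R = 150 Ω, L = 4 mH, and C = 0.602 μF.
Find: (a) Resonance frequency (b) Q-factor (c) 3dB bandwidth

Step 1 — Resonance: ω₀ = 1/√(LC) = 1/√(0.004·6.02e-07) = 2.038e+04 rad/s.
Step 2 — f₀ = ω₀/(2π) = 3243 Hz.
Step 3 — Series Q: Q = ω₀L/R = 2.038e+04·0.004/150 = 0.5434.
Step 4 — Bandwidth: Δω = ω₀/Q = 3.75e+04 rad/s; BW = Δω/(2π) = 5968 Hz.

(a) f₀ = 3243 Hz  (b) Q = 0.5434  (c) BW = 5968 Hz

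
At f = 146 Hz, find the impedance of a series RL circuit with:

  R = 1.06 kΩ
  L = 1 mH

Step 1 — Angular frequency: ω = 2π·f = 2π·146 = 917.3 rad/s.
Step 2 — Component impedances:
  R: Z = R = 1060 Ω
  L: Z = jωL = j·917.3·0.001 = 0 + j0.9173 Ω
Step 3 — Series combination: Z_total = R + L = 1060 + j0.9173 Ω = 1060∠0.0° Ω.

Z = 1060 + j0.9173 Ω = 1060∠0.0° Ω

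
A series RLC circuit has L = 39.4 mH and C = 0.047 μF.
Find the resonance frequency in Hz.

Step 1 — Resonance condition Im(Z)=0 gives ω₀ = 1/√(LC).
Step 2 — ω₀ = 1/√(0.0394·4.7e-08) = 2.324e+04 rad/s.
Step 3 — f₀ = ω₀/(2π) = 3698 Hz.

f₀ = 3698 Hz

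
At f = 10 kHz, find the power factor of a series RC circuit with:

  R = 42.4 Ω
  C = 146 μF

Step 1 — Angular frequency: ω = 2π·f = 2π·1e+04 = 6.283e+04 rad/s.
Step 2 — Component impedances:
  R: Z = R = 42.4 Ω
  C: Z = 1/(jωC) = -j/(ω·C) = 0 - j0.109 Ω
Step 3 — Series combination: Z_total = R + C = 42.4 - j0.109 Ω = 42.4∠-0.1° Ω.
Step 4 — Power factor: PF = cos(φ) = Re(Z)/|Z| = 42.4/42.4 = 1.
Step 5 — Type: Im(Z) = -0.109 ⇒ leading (phase φ = -0.1°).

PF = 1 (leading, φ = -0.1°)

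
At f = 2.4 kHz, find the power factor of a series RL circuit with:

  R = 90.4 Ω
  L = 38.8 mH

Step 1 — Angular frequency: ω = 2π·f = 2π·2400 = 1.508e+04 rad/s.
Step 2 — Component impedances:
  R: Z = R = 90.4 Ω
  L: Z = jωL = j·1.508e+04·0.0388 = 0 + j585.1 Ω
Step 3 — Series combination: Z_total = R + L = 90.4 + j585.1 Ω = 592∠81.2° Ω.
Step 4 — Power factor: PF = cos(φ) = Re(Z)/|Z| = 90.4/592 = 0.1527.
Step 5 — Type: Im(Z) = 585.1 ⇒ lagging (phase φ = 81.2°).

PF = 0.1527 (lagging, φ = 81.2°)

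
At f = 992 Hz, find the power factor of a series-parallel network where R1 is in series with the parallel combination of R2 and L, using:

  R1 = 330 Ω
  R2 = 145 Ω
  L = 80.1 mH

Step 1 — Angular frequency: ω = 2π·f = 2π·992 = 6233 rad/s.
Step 2 — Component impedances:
  R1: Z = R = 330 Ω
  R2: Z = R = 145 Ω
  L: Z = jωL = j·6233·0.0801 = 0 + j499.3 Ω
Step 3 — Parallel branch: R2 || L = 1/(1/R2 + 1/L) = 133.7 + j38.84 Ω.
Step 4 — Series with R1: Z_total = R1 + (R2 || L) = 463.7 + j38.84 Ω = 465.3∠4.8° Ω.
Step 5 — Power factor: PF = cos(φ) = Re(Z)/|Z| = 463.72/465.34 = 0.9965.
Step 6 — Type: Im(Z) = 38.84 ⇒ lagging (phase φ = 4.8°).

PF = 0.9965 (lagging, φ = 4.8°)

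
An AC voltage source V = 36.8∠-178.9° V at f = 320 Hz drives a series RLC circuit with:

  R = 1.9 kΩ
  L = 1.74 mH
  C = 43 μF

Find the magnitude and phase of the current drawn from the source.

Step 1 — Angular frequency: ω = 2π·f = 2π·320 = 2011 rad/s.
Step 2 — Component impedances:
  R: Z = R = 1900 Ω
  L: Z = jωL = j·2011·0.00174 = 0 + j3.498 Ω
  C: Z = 1/(jωC) = -j/(ω·C) = 0 - j11.57 Ω
Step 3 — Series combination: Z_total = R + L + C = 1900 - j8.068 Ω = 1900∠-0.2° Ω.
Step 4 — Source phasor: V = 36.8∠-178.9° V = -36.79 - j0.7065 V.
Step 5 — Ohm's law: I = V / Z_total = (-36.79 - j0.7065) / (1900 - j8.068) = -0.01936 - j0.000454 A.
Step 6 — Convert to polar: |I| = 0.01937 A, ∠I = -178.7°.

I = 0.01937∠-178.7° A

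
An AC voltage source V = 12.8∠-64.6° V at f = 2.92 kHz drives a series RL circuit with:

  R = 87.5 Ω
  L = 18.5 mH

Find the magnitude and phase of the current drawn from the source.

Step 1 — Angular frequency: ω = 2π·f = 2π·2920 = 1.835e+04 rad/s.
Step 2 — Component impedances:
  R: Z = R = 87.5 Ω
  L: Z = jωL = j·1.835e+04·0.0185 = 0 + j339.4 Ω
Step 3 — Series combination: Z_total = R + L = 87.5 + j339.4 Ω = 350.5∠75.5° Ω.
Step 4 — Source phasor: V = 12.8∠-64.6° V = 5.49 - j11.56 V.
Step 5 — Ohm's law: I = V / Z_total = (5.49 - j11.56) / (87.5 + j339.4) = -0.02803 - j0.0234 A.
Step 6 — Convert to polar: |I| = 0.03652 A, ∠I = -140.1°.

I = 0.03652∠-140.1° A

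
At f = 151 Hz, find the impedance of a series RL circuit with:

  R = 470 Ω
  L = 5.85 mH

Step 1 — Angular frequency: ω = 2π·f = 2π·151 = 948.8 rad/s.
Step 2 — Component impedances:
  R: Z = R = 470 Ω
  L: Z = jωL = j·948.8·0.00585 = 0 + j5.55 Ω
Step 3 — Series combination: Z_total = R + L = 470 + j5.55 Ω = 470∠0.7° Ω.

Z = 470 + j5.55 Ω = 470∠0.7° Ω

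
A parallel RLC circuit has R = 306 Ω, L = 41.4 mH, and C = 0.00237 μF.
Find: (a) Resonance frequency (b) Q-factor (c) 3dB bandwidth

Step 1 — Resonance: ω₀ = 1/√(LC) = 1/√(0.0414·2.37e-09) = 1.01e+05 rad/s.
Step 2 — f₀ = ω₀/(2π) = 1.607e+04 Hz.
Step 3 — Parallel Q: Q = R/(ω₀L) = 306/(1.01e+05·0.0414) = 0.07321.
Step 4 — Bandwidth: Δω = ω₀/Q = 1.379e+06 rad/s; BW = Δω/(2π) = 2.195e+05 Hz.

(a) f₀ = 1.607e+04 Hz  (b) Q = 0.07321  (c) BW = 2.195e+05 Hz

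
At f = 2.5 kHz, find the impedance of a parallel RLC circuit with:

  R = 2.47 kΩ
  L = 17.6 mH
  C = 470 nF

Step 1 — Angular frequency: ω = 2π·f = 2π·2500 = 1.571e+04 rad/s.
Step 2 — Component impedances:
  R: Z = R = 2470 Ω
  L: Z = jωL = j·1.571e+04·0.0176 = 0 + j276.5 Ω
  C: Z = 1/(jωC) = -j/(ω·C) = 0 - j135.5 Ω
Step 3 — Parallel combination: 1/Z_total = 1/R + 1/L + 1/C; Z_total = 28.23 - j262.5 Ω = 264∠-83.9° Ω.

Z = 28.23 - j262.5 Ω = 264∠-83.9° Ω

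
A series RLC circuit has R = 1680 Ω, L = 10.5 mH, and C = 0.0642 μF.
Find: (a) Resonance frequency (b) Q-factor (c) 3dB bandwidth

Step 1 — Resonance: ω₀ = 1/√(LC) = 1/√(0.0105·6.42e-08) = 3.852e+04 rad/s.
Step 2 — f₀ = ω₀/(2π) = 6130 Hz.
Step 3 — Series Q: Q = ω₀L/R = 3.852e+04·0.0105/1680 = 0.2407.
Step 4 — Bandwidth: Δω = ω₀/Q = 1.6e+05 rad/s; BW = Δω/(2π) = 2.546e+04 Hz.

(a) f₀ = 6130 Hz  (b) Q = 0.2407  (c) BW = 2.546e+04 Hz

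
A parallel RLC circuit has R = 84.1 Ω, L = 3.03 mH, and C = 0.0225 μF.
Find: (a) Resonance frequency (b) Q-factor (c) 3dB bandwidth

Step 1 — Resonance: ω₀ = 1/√(LC) = 1/√(0.00303·2.25e-08) = 1.211e+05 rad/s.
Step 2 — f₀ = ω₀/(2π) = 1.928e+04 Hz.
Step 3 — Parallel Q: Q = R/(ω₀L) = 84.1/(1.211e+05·0.00303) = 0.2292.
Step 4 — Bandwidth: Δω = ω₀/Q = 5.285e+05 rad/s; BW = Δω/(2π) = 8.411e+04 Hz.

(a) f₀ = 1.928e+04 Hz  (b) Q = 0.2292  (c) BW = 8.411e+04 Hz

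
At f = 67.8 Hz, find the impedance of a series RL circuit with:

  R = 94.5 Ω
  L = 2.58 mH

Step 1 — Angular frequency: ω = 2π·f = 2π·67.8 = 426 rad/s.
Step 2 — Component impedances:
  R: Z = R = 94.5 Ω
  L: Z = jωL = j·426·0.00258 = 0 + j1.099 Ω
Step 3 — Series combination: Z_total = R + L = 94.5 + j1.099 Ω = 94.51∠0.7° Ω.

Z = 94.5 + j1.099 Ω = 94.51∠0.7° Ω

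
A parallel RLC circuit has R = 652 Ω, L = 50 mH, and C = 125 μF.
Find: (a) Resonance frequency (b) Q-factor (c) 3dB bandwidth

Step 1 — Resonance: ω₀ = 1/√(LC) = 1/√(0.05·0.000125) = 400 rad/s.
Step 2 — f₀ = ω₀/(2π) = 63.66 Hz.
Step 3 — Parallel Q: Q = R/(ω₀L) = 652/(400·0.05) = 32.6.
Step 4 — Bandwidth: Δω = ω₀/Q = 12.27 rad/s; BW = Δω/(2π) = 1.953 Hz.

(a) f₀ = 63.66 Hz  (b) Q = 32.6  (c) BW = 1.953 Hz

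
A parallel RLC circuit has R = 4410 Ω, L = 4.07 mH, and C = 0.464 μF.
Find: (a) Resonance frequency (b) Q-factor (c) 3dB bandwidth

Step 1 — Resonance: ω₀ = 1/√(LC) = 1/√(0.00407·4.64e-07) = 2.301e+04 rad/s.
Step 2 — f₀ = ω₀/(2π) = 3662 Hz.
Step 3 — Parallel Q: Q = R/(ω₀L) = 4410/(2.301e+04·0.00407) = 47.09.
Step 4 — Bandwidth: Δω = ω₀/Q = 488.7 rad/s; BW = Δω/(2π) = 77.78 Hz.

(a) f₀ = 3662 Hz  (b) Q = 47.09  (c) BW = 77.78 Hz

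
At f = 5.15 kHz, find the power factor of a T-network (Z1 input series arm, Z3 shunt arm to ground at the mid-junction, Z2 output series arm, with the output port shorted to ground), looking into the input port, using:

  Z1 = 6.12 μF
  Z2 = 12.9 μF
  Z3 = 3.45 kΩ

Step 1 — Angular frequency: ω = 2π·f = 2π·5150 = 3.236e+04 rad/s.
Step 2 — Component impedances:
  Z1: Z = 1/(jωC) = -j/(ω·C) = 0 - j5.05 Ω
  Z2: Z = 1/(jωC) = -j/(ω·C) = 0 - j2.396 Ω
  Z3: Z = R = 3450 Ω
Step 3 — With the output port shorted to ground, the output series arm Z2 runs from the junction to ground; the shunt arm Z3 also runs from the junction to ground. They appear in parallel: Z3 || Z2 = 0.001664 - j2.396 Ω.
Step 4 — Series with input arm Z1: Z_in = Z1 + (Z3 || Z2) = 0.001664 - j7.445 Ω = 7.445∠-90.0° Ω.
Step 5 — Power factor: PF = cos(φ) = Re(Z)/|Z| = 0.0016635/7.4453 = 0.0002234.
Step 6 — Type: Im(Z) = -7.445 ⇒ leading (phase φ = -90.0°).

PF = 0.0002234 (leading, φ = -90.0°)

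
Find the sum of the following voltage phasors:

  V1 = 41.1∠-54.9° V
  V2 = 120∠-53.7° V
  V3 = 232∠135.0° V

Step 1 — Convert each phasor to rectangular form:
  V1 = 41.1·(cos(-54.9°) + j·sin(-54.9°)) = 23.63 - j33.63 V
  V2 = 120·(cos(-53.7°) + j·sin(-53.7°)) = 71.04 - j96.71 V
  V3 = 232·(cos(135.0°) + j·sin(135.0°)) = -164 + j164 V
Step 2 — Sum components: V_total = -69.37 + j33.71 V.
Step 3 — Convert to polar: |V_total| = 77.13 V, ∠V_total = 154.1°.

V_total = 77.13∠154.1° V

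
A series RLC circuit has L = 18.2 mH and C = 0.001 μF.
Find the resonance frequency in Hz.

Step 1 — Resonance condition Im(Z)=0 gives ω₀ = 1/√(LC).
Step 2 — ω₀ = 1/√(0.0182·1e-09) = 2.344e+05 rad/s.
Step 3 — f₀ = ω₀/(2π) = 3.731e+04 Hz.

f₀ = 3.731e+04 Hz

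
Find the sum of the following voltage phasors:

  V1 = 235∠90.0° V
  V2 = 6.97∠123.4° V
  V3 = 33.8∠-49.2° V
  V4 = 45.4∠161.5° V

Step 1 — Convert each phasor to rectangular form:
  V1 = 235·(cos(90.0°) + j·sin(90.0°)) = 0 + j235 V
  V2 = 6.97·(cos(123.4°) + j·sin(123.4°)) = -3.837 + j5.819 V
  V3 = 33.8·(cos(-49.2°) + j·sin(-49.2°)) = 22.09 - j25.59 V
  V4 = 45.4·(cos(161.5°) + j·sin(161.5°)) = -43.05 + j14.41 V
Step 2 — Sum components: V_total = -24.81 + j229.6 V.
Step 3 — Convert to polar: |V_total| = 231 V, ∠V_total = 96.2°.

V_total = 231∠96.2° V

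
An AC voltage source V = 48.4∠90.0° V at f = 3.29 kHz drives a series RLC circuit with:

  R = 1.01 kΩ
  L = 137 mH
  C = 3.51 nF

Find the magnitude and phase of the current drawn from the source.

Step 1 — Angular frequency: ω = 2π·f = 2π·3290 = 2.067e+04 rad/s.
Step 2 — Component impedances:
  R: Z = R = 1010 Ω
  L: Z = jωL = j·2.067e+04·0.137 = 0 + j2832 Ω
  C: Z = 1/(jωC) = -j/(ω·C) = 0 - j1.378e+04 Ω
Step 3 — Series combination: Z_total = R + L + C = 1010 - j1.095e+04 Ω = 1.1e+04∠-84.7° Ω.
Step 4 — Source phasor: V = 48.4∠90.0° V = 0 + j48.4 V.
Step 5 — Ohm's law: I = V / Z_total = (0 + j48.4) / (1010 - j1.095e+04) = -0.004383 + j0.0004042 A.
Step 6 — Convert to polar: |I| = 0.004401 A, ∠I = 174.7°.

I = 0.004401∠174.7° A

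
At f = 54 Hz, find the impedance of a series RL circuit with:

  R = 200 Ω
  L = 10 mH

Step 1 — Angular frequency: ω = 2π·f = 2π·54 = 339.3 rad/s.
Step 2 — Component impedances:
  R: Z = R = 200 Ω
  L: Z = jωL = j·339.3·0.01 = 0 + j3.393 Ω
Step 3 — Series combination: Z_total = R + L = 200 + j3.393 Ω = 200∠1.0° Ω.

Z = 200 + j3.393 Ω = 200∠1.0° Ω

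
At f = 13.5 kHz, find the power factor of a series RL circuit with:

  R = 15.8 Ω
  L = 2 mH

Step 1 — Angular frequency: ω = 2π·f = 2π·1.35e+04 = 8.482e+04 rad/s.
Step 2 — Component impedances:
  R: Z = R = 15.8 Ω
  L: Z = jωL = j·8.482e+04·0.002 = 0 + j169.6 Ω
Step 3 — Series combination: Z_total = R + L = 15.8 + j169.6 Ω = 170.4∠84.7° Ω.
Step 4 — Power factor: PF = cos(φ) = Re(Z)/|Z| = 15.8/170.38 = 0.09273.
Step 5 — Type: Im(Z) = 169.6 ⇒ lagging (phase φ = 84.7°).

PF = 0.09273 (lagging, φ = 84.7°)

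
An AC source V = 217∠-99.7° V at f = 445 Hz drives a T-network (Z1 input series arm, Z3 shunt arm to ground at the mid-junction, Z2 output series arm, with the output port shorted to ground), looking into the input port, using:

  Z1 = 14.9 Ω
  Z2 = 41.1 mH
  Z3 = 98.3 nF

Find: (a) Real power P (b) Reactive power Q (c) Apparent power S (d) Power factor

Step 1 — Angular frequency: ω = 2π·f = 2π·445 = 2796 rad/s.
Step 2 — Component impedances:
  Z1: Z = R = 14.9 Ω
  Z2: Z = jωL = j·2796·0.0411 = 0 + j114.9 Ω
  Z3: Z = 1/(jωC) = -j/(ω·C) = 0 - j3638 Ω
Step 3 — With the output port shorted to ground, the output series arm Z2 runs from the junction to ground; the shunt arm Z3 also runs from the junction to ground. They appear in parallel: Z3 || Z2 = 0 + j118.7 Ω.
Step 4 — Series with input arm Z1: Z_in = Z1 + (Z3 || Z2) = 14.9 + j118.7 Ω = 119.6∠82.8° Ω.
Step 5 — Source phasor: V = 217∠-99.7° V = -36.56 - j213.9 V.
Step 6 — Current: I = V / Z = -1.813 + j0.08051 A = 1.814∠177.5° A.
Step 7 — Complex power: S = V·I* = 49.05 + j390.7 VA.
Step 8 — Real power: P = Re(S) = 49.05 W.
Step 9 — Reactive power: Q = Im(S) = 390.7 VAR.
Step 10 — Apparent power: |S| = 393.7 VA.
Step 11 — Power factor: PF = P/|S| = 0.1246 (lagging).

(a) P = 49.05 W  (b) Q = 390.7 VAR  (c) S = 393.7 VA  (d) PF = 0.1246 (lagging)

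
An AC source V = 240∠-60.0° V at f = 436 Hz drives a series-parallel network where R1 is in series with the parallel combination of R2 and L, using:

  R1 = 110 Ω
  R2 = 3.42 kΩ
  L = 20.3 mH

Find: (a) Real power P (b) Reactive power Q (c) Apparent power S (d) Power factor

Step 1 — Angular frequency: ω = 2π·f = 2π·436 = 2739 rad/s.
Step 2 — Component impedances:
  R1: Z = R = 110 Ω
  R2: Z = R = 3420 Ω
  L: Z = jωL = j·2739·0.0203 = 0 + j55.61 Ω
Step 3 — Parallel branch: R2 || L = 1/(1/R2 + 1/L) = 0.904 + j55.6 Ω.
Step 4 — Series with R1: Z_total = R1 + (R2 || L) = 110.9 + j55.6 Ω = 124.1∠26.6° Ω.
Step 5 — Source phasor: V = 240∠-60.0° V = 120 - j207.8 V.
Step 6 — Current: I = V / Z = 0.1139 - j1.931 A = 1.935∠-86.6° A.
Step 7 — Complex power: S = V·I* = 415.1 + j208.1 VA.
Step 8 — Real power: P = Re(S) = 415.1 W.
Step 9 — Reactive power: Q = Im(S) = 208.1 VAR.
Step 10 — Apparent power: |S| = 464.3 VA.
Step 11 — Power factor: PF = P/|S| = 0.894 (lagging).

(a) P = 415.1 W  (b) Q = 208.1 VAR  (c) S = 464.3 VA  (d) PF = 0.894 (lagging)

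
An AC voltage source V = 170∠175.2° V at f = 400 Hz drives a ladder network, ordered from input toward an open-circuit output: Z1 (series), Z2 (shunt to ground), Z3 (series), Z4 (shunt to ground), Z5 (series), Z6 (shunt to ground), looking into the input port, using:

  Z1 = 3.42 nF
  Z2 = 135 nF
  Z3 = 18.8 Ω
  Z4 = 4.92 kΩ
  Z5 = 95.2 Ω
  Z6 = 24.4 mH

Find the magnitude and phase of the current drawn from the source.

Step 1 — Angular frequency: ω = 2π·f = 2π·400 = 2513 rad/s.
Step 2 — Component impedances:
  Z1: Z = 1/(jωC) = -j/(ω·C) = 0 - j1.163e+05 Ω
  Z2: Z = 1/(jωC) = -j/(ω·C) = 0 - j2947 Ω
  Z3: Z = R = 18.8 Ω
  Z4: Z = R = 4920 Ω
  Z5: Z = R = 95.2 Ω
  Z6: Z = jωL = j·2513·0.0244 = 0 + j61.32 Ω
Step 3 — Ladder network (open output): work backward from the far end, alternating series and parallel combinations. Z_in = 117.4 - j1.163e+05 Ω = 1.163e+05∠-89.9° Ω.
Step 4 — Source phasor: V = 170∠175.2° V = -169.4 + j14.23 V.
Step 5 — Ohm's law: I = V / Z_total = (-169.4 + j14.23) / (117.4 - j1.163e+05) = -0.0001238 - j0.001457 A.
Step 6 — Convert to polar: |I| = 0.001462 A, ∠I = -94.9°.

I = 0.001462∠-94.9° A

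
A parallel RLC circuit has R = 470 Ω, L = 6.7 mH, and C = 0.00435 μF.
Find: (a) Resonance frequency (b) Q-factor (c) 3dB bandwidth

Step 1 — Resonance: ω₀ = 1/√(LC) = 1/√(0.0067·4.35e-09) = 1.852e+05 rad/s.
Step 2 — f₀ = ω₀/(2π) = 2.948e+04 Hz.
Step 3 — Parallel Q: Q = R/(ω₀L) = 470/(1.852e+05·0.0067) = 0.3787.
Step 4 — Bandwidth: Δω = ω₀/Q = 4.891e+05 rad/s; BW = Δω/(2π) = 7.785e+04 Hz.

(a) f₀ = 2.948e+04 Hz  (b) Q = 0.3787  (c) BW = 7.785e+04 Hz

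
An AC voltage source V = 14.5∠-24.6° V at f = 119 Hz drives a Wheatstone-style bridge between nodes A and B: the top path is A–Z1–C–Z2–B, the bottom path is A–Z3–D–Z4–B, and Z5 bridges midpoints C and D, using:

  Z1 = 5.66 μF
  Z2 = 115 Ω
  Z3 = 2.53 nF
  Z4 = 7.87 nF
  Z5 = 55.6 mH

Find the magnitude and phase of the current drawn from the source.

Step 1 — Angular frequency: ω = 2π·f = 2π·119 = 747.7 rad/s.
Step 2 — Component impedances:
  Z1: Z = 1/(jωC) = -j/(ω·C) = 0 - j236.3 Ω
  Z2: Z = R = 115 Ω
  Z3: Z = 1/(jωC) = -j/(ω·C) = 0 - j5.286e+05 Ω
  Z4: Z = 1/(jωC) = -j/(ω·C) = 0 - j1.699e+05 Ω
  Z5: Z = jωL = j·747.7·0.0556 = 0 + j41.57 Ω
Step 3 — Bridge requires nodal analysis (the Z5 bridge couples midpoints C and D, so the two paths cannot be reduced to a simple series/parallel combination). Setting node B to ground and injecting 1 A at node A, the 3-node admittance system at A, C, D solves to V_A = Z_AB = 115 - j236.3 Ω = 262.8∠-64.0° Ω.
Step 4 — Source phasor: V = 14.5∠-24.6° V = 13.18 - j6.036 V.
Step 5 — Ohm's law: I = V / Z_total = (13.18 - j6.036) / (115 - j236.3) = 0.04261 + j0.03506 A.
Step 6 — Convert to polar: |I| = 0.05518 A, ∠I = 39.4°.

I = 0.05518∠39.4° A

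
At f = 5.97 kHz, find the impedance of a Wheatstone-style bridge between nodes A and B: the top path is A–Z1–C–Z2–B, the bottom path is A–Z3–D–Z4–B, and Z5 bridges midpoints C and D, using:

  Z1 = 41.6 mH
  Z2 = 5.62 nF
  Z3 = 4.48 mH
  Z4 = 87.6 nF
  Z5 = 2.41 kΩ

Step 1 — Angular frequency: ω = 2π·f = 2π·5970 = 3.751e+04 rad/s.
Step 2 — Component impedances:
  Z1: Z = jωL = j·3.751e+04·0.0416 = 0 + j1560 Ω
  Z2: Z = 1/(jωC) = -j/(ω·C) = 0 - j4744 Ω
  Z3: Z = jωL = j·3.751e+04·0.00448 = 0 + j168 Ω
  Z4: Z = 1/(jωC) = -j/(ω·C) = 0 - j304.3 Ω
  Z5: Z = R = 2410 Ω
Step 3 — Bridge requires nodal analysis (the Z5 bridge couples midpoints C and D, so the two paths cannot be reduced to a simple series/parallel combination). Setting node B to ground and injecting 1 A at node A, the 3-node admittance system at A, C, D solves to V_A = Z_AB = 1.786 - j132.6 Ω = 132.6∠-89.2° Ω.

Z = 1.786 - j132.6 Ω = 132.6∠-89.2° Ω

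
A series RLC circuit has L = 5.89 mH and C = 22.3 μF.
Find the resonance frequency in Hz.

Step 1 — Resonance condition Im(Z)=0 gives ω₀ = 1/√(LC).
Step 2 — ω₀ = 1/√(0.00589·2.23e-05) = 2759 rad/s.
Step 3 — f₀ = ω₀/(2π) = 439.1 Hz.

f₀ = 439.1 Hz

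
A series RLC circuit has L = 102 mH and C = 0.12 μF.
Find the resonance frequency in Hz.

Step 1 — Resonance condition Im(Z)=0 gives ω₀ = 1/√(LC).
Step 2 — ω₀ = 1/√(0.102·1.2e-07) = 9039 rad/s.
Step 3 — f₀ = ω₀/(2π) = 1439 Hz.

f₀ = 1439 Hz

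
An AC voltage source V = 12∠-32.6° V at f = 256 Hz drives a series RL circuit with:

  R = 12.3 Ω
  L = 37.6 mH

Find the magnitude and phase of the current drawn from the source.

Step 1 — Angular frequency: ω = 2π·f = 2π·256 = 1608 rad/s.
Step 2 — Component impedances:
  R: Z = R = 12.3 Ω
  L: Z = jωL = j·1608·0.0376 = 0 + j60.48 Ω
Step 3 — Series combination: Z_total = R + L = 12.3 + j60.48 Ω = 61.72∠78.5° Ω.
Step 4 — Source phasor: V = 12∠-32.6° V = 10.11 - j6.465 V.
Step 5 — Ohm's law: I = V / Z_total = (10.11 - j6.465) / (12.3 + j60.48) = -0.07001 - j0.1814 A.
Step 6 — Convert to polar: |I| = 0.1944 A, ∠I = -111.1°.

I = 0.1944∠-111.1° A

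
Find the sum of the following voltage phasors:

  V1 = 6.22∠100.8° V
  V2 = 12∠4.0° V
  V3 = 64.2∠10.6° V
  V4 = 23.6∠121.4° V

Step 1 — Convert each phasor to rectangular form:
  V1 = 6.22·(cos(100.8°) + j·sin(100.8°)) = -1.166 + j6.11 V
  V2 = 12·(cos(4.0°) + j·sin(4.0°)) = 11.97 + j0.8371 V
  V3 = 64.2·(cos(10.6°) + j·sin(10.6°)) = 63.1 + j11.81 V
  V4 = 23.6·(cos(121.4°) + j·sin(121.4°)) = -12.3 + j20.14 V
Step 2 — Sum components: V_total = 61.61 + j38.9 V.
Step 3 — Convert to polar: |V_total| = 72.87 V, ∠V_total = 32.3°.

V_total = 72.87∠32.3° V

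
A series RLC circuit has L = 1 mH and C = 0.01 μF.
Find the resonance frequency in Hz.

Step 1 — Resonance condition Im(Z)=0 gives ω₀ = 1/√(LC).
Step 2 — ω₀ = 1/√(0.001·1e-08) = 3.162e+05 rad/s.
Step 3 — f₀ = ω₀/(2π) = 5.033e+04 Hz.

f₀ = 5.033e+04 Hz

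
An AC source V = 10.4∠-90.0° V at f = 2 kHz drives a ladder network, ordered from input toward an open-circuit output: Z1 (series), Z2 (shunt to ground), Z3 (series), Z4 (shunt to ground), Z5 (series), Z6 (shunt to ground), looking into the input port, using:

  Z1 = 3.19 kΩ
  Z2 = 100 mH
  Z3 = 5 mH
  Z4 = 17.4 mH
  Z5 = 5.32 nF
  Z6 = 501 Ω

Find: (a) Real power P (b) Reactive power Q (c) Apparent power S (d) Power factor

Step 1 — Angular frequency: ω = 2π·f = 2π·2000 = 1.257e+04 rad/s.
Step 2 — Component impedances:
  Z1: Z = R = 3190 Ω
  Z2: Z = jωL = j·1.257e+04·0.1 = 0 + j1257 Ω
  Z3: Z = jωL = j·1.257e+04·0.005 = 0 + j62.83 Ω
  Z4: Z = jωL = j·1.257e+04·0.0174 = 0 + j218.7 Ω
  Z5: Z = 1/(jωC) = -j/(ω·C) = 0 - j1.496e+04 Ω
  Z6: Z = R = 501 Ω
Step 3 — Ladder network (open output): work backward from the far end, alternating series and parallel combinations. Z_in = 3190 + j232.1 Ω = 3199∠4.2° Ω.
Step 4 — Source phasor: V = 10.4∠-90.0° V = 0 - j10.4 V.
Step 5 — Current: I = V / Z = -0.000236 - j0.003243 A = 0.003252∠-94.2° A.
Step 6 — Complex power: S = V·I* = 0.03373 + j0.002454 VA.
Step 7 — Real power: P = Re(S) = 0.03373 W.
Step 8 — Reactive power: Q = Im(S) = 0.002454 VAR.
Step 9 — Apparent power: |S| = 0.03382 VA.
Step 10 — Power factor: PF = P/|S| = 0.9974 (lagging).

(a) P = 0.03373 W  (b) Q = 0.002454 VAR  (c) S = 0.03382 VA  (d) PF = 0.9974 (lagging)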